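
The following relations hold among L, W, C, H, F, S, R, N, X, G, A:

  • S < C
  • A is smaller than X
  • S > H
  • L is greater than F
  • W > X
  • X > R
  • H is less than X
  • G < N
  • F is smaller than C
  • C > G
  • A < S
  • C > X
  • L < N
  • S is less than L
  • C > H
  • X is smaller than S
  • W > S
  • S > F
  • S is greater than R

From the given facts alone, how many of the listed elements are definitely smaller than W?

From W the given relations immediately reach X, S.
From those, A, F, H, R — 6 in total.
No other element is forced below W by the given relations, so the count is 6.

6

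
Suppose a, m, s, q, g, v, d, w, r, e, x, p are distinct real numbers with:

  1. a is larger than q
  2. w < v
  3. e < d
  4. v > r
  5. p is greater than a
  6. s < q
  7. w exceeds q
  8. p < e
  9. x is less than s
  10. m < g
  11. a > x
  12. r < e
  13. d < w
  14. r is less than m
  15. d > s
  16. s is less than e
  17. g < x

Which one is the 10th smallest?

d

Piecing the relations together gives one ordering: r < m < g < x < s < q < a < p < e < d < w < v.
The 10th smallest is d.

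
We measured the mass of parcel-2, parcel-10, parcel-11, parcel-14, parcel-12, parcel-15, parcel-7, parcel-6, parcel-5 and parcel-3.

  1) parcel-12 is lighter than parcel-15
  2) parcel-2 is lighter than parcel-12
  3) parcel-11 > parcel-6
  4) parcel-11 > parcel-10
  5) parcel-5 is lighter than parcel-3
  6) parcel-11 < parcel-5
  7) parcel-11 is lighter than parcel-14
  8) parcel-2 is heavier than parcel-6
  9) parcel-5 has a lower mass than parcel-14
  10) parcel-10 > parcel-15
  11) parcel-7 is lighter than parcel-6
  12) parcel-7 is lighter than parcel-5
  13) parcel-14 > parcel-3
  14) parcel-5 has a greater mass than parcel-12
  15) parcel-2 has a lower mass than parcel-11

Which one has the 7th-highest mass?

The consecutive relations fix a unique order: parcel-7 < parcel-6 < parcel-2 < parcel-12 < parcel-15 < parcel-10 < parcel-11 < parcel-5 < parcel-3 < parcel-14.
Counting 7 from the largest end gives parcel-12.

parcel-12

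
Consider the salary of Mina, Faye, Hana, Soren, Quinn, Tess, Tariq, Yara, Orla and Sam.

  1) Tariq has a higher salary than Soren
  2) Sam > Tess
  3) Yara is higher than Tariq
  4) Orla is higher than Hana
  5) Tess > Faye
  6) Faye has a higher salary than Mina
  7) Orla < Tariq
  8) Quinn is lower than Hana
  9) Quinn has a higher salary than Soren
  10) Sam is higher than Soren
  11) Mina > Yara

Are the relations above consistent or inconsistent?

consistent

Every relation is compatible with Soren < Quinn < Hana < Orla < Tariq < Yara < Mina < Faye < Tess < Sam; the set is consistent.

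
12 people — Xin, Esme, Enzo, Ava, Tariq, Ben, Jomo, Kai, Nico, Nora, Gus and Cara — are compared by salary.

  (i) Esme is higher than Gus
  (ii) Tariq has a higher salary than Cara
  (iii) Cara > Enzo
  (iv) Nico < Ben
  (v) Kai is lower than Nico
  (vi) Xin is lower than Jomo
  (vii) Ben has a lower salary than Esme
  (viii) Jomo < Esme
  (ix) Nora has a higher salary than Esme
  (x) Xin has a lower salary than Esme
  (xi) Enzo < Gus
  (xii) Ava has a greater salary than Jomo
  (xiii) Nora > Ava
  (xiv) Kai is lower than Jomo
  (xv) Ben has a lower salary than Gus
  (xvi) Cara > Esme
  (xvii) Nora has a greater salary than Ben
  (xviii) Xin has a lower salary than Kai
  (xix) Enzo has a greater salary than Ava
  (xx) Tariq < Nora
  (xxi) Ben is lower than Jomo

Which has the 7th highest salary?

The consecutive relations fix a unique order: Xin < Kai < Nico < Ben < Jomo < Ava < Enzo < Gus < Esme < Cara < Tariq < Nora.
Counting 7 from the largest end gives Ava.

Ava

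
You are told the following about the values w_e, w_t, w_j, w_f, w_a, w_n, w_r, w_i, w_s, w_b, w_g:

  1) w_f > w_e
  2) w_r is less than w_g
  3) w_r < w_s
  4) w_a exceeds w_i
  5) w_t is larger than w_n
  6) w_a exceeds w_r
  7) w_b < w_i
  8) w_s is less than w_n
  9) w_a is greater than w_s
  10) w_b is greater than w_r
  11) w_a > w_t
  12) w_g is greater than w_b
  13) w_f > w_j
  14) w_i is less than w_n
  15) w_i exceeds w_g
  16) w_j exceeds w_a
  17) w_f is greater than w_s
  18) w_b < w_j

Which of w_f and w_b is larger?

w_f

Chaining the given relations: w_b < w_g < w_i < w_n < w_t < w_a < w_j < w_f.
So w_b < w_f; w_f is the larger of the two.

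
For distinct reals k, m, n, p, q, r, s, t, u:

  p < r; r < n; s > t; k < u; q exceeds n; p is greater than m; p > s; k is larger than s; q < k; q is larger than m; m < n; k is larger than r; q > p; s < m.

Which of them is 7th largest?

Piecing the relations together gives one ordering: t < s < m < p < r < n < q < k < u.
Counting 7 from the largest end gives m.

m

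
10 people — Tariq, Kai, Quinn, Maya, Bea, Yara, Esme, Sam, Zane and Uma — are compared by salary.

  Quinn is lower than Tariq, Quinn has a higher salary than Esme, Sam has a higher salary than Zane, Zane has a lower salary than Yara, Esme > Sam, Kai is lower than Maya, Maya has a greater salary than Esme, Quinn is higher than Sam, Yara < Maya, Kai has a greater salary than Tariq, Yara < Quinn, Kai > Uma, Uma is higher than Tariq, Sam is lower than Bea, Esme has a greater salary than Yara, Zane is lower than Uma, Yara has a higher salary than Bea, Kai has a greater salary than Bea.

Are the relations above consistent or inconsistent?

Every relation is compatible with Zane < Sam < Bea < Yara < Esme < Quinn < Tariq < Uma < Kai < Maya; the set is consistent.

consistent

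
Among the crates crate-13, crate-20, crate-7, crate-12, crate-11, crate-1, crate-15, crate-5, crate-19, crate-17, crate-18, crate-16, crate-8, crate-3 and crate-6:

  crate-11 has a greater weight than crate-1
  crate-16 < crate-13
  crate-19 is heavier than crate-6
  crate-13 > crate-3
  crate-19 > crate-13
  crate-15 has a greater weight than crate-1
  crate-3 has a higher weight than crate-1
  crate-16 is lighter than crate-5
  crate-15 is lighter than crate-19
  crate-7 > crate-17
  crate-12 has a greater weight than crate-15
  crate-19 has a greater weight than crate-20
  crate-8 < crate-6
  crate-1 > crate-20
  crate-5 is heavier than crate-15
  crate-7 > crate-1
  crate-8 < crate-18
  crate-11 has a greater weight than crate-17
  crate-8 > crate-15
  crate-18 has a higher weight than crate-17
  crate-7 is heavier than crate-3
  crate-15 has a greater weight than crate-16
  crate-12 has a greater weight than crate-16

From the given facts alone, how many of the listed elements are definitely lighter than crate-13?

From crate-13 the given relations immediately reach crate-16, crate-3.
From those, crate-1 — 3 in total.
From those, crate-20 — 4 in total.
Nothing else is reachable below crate-13; 4 in all.

4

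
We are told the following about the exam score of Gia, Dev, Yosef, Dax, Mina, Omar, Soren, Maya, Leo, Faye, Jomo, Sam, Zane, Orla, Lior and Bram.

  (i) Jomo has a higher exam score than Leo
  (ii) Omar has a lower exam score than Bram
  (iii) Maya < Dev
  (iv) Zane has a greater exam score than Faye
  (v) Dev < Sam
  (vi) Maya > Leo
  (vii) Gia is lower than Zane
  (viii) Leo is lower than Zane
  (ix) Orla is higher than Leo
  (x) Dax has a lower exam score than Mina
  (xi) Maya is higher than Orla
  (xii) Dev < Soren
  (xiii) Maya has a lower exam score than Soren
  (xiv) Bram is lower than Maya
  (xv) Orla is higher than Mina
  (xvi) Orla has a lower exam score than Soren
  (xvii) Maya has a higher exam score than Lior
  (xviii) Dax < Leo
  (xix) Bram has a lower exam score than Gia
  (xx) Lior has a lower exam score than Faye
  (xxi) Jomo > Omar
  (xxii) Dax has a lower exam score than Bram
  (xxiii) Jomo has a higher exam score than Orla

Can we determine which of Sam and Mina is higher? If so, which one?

The relevant relations are Mina < Orla; Orla < Maya; Maya < Dev; Dev < Sam.
Together: Mina < Orla < Maya < Dev < Sam.
So Sam is higher.

Sam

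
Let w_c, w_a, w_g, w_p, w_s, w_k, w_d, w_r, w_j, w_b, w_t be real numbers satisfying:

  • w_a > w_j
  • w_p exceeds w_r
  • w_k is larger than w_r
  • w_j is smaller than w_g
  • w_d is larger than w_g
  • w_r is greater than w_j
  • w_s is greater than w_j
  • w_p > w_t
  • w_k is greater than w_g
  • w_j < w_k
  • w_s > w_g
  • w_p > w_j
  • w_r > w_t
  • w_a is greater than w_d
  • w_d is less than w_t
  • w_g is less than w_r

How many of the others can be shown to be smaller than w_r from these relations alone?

The elements the relations force below w_r are w_j, w_g, w_d, w_t — no chain reaches any other.
That is 4.

4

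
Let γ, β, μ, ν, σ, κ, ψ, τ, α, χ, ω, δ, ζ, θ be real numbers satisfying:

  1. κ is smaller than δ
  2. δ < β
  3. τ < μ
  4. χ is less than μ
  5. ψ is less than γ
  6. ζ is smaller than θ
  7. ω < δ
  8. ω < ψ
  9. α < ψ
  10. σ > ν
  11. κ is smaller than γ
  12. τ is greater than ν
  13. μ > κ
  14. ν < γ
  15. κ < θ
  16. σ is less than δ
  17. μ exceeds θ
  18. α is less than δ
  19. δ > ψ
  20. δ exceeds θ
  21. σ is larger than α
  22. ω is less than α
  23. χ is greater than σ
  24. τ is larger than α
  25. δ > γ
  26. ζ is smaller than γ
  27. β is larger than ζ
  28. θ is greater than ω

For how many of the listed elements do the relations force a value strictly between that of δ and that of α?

The relations place α below δ. An element lies strictly between them when it is forced above α and also forced below δ.
Above α: {ψ, γ, σ, τ, χ, μ, β}. Below δ: {ω, ν, ζ, κ, ψ, γ, σ, θ}.
Intersection: {ψ, γ, σ} — 3.

3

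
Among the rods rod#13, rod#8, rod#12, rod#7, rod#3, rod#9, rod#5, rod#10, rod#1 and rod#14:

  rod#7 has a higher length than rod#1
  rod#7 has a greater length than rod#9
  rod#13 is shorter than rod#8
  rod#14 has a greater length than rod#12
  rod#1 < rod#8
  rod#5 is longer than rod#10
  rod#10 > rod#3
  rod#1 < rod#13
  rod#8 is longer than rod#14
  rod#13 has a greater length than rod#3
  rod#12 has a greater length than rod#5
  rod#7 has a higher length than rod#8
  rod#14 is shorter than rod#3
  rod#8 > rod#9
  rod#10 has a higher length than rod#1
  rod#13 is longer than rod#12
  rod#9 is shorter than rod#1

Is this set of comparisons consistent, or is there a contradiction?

inconsistent

Chaining the given relations yields rod#10 < rod#5 < rod#12 < rod#14 < rod#3, so rod#10 < rod#3. But one relation states rod#3 < rod#10. These cannot both hold.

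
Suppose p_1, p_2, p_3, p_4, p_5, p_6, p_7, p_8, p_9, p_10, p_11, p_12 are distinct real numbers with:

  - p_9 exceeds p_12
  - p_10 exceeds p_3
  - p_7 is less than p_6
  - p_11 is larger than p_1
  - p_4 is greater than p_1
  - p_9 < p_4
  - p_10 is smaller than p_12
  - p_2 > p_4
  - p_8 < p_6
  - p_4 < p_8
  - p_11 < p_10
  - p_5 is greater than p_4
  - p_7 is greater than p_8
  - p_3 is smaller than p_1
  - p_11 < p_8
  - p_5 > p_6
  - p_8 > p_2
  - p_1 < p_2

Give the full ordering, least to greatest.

p_3 < p_1 < p_11 < p_10 < p_12 < p_9 < p_4 < p_2 < p_8 < p_7 < p_6 < p_5

The consecutive links are each given: p_3 < p_1; p_1 < p_11; p_11 < p_10; p_10 < p_12; p_12 < p_9; p_9 < p_4; p_4 < p_2; p_2 < p_8; p_8 < p_7; p_7 < p_6; p_6 < p_5.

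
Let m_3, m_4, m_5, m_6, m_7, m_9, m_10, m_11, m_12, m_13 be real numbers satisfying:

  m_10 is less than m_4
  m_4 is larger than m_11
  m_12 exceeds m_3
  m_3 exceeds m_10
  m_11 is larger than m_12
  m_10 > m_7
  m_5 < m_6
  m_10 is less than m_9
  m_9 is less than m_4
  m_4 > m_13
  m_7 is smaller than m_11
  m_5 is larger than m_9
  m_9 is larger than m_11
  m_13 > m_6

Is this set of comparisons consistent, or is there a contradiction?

The single ordering m_7 < m_10 < m_3 < m_12 < m_11 < m_9 < m_5 < m_6 < m_13 < m_4 satisfies every listed relation, so no contradiction arises.

consistent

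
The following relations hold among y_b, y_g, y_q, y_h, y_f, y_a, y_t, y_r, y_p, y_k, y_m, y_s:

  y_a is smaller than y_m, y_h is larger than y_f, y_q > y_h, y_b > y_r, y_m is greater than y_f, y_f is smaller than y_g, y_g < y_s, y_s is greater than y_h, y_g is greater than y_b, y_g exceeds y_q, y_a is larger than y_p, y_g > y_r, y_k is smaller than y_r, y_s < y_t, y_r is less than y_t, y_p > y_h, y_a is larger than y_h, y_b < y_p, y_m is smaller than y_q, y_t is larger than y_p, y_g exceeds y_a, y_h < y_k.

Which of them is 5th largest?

y_m

Chaining the given pairs: y_f < y_h < y_k < y_r < y_b < y_p < y_a < y_m < y_q < y_g < y_s < y_t.
Counting 5 from the largest end gives y_m.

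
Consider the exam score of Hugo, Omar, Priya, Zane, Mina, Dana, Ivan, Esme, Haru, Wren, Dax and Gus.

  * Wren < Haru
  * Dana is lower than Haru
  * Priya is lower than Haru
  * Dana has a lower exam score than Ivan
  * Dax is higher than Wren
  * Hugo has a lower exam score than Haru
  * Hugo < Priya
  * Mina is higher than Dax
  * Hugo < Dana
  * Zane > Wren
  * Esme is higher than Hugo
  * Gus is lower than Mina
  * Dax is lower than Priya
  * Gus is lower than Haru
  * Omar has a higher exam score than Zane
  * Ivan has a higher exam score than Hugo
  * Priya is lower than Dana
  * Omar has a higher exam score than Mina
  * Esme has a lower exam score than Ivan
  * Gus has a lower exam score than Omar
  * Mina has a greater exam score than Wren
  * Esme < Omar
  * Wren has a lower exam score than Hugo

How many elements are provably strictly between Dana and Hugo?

Chaining upward from Hugo reaches: Esme, Priya, Ivan, Haru, Omar.
Chaining downward from Dana reaches: Wren, Dax, Priya.
Strictly between Hugo and Dana are those in both lists: Priya — 1 element.

1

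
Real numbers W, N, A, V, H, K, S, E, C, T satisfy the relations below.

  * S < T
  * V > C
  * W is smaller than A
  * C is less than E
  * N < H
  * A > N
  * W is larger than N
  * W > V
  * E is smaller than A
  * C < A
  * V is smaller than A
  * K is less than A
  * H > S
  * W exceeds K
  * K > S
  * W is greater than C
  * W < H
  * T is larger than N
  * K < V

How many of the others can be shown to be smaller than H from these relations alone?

6

From H the given relations immediately reach S, N, W.
From those, C, K, V — 6 in total.
No other element is forced below H by the given relations, so the count is 6.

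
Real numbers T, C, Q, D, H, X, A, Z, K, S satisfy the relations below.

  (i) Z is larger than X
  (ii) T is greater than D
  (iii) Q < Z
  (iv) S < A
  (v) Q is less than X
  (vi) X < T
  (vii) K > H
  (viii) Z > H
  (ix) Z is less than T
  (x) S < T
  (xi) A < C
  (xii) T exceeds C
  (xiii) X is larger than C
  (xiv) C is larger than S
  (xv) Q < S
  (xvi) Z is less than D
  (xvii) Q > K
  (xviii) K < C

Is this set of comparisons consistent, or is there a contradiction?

Every relation is compatible with H < K < Q < S < A < C < X < Z < D < T; the set is consistent.

consistent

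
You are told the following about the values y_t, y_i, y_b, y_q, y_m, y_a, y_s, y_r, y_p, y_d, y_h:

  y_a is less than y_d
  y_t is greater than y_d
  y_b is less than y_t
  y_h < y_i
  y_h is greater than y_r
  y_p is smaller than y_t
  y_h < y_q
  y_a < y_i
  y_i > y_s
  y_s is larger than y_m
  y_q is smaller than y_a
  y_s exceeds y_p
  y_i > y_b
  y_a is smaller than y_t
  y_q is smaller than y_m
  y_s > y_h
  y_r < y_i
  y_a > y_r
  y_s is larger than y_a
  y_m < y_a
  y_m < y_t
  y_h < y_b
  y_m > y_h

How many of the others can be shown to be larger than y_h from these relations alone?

Directly above y_h: y_b, y_q, y_m, y_s, y_i.
One step further: y_a, y_t (7 so far).
One step further: y_d (8 so far).
No other element is forced above y_h by the given relations, so the count is 8.

8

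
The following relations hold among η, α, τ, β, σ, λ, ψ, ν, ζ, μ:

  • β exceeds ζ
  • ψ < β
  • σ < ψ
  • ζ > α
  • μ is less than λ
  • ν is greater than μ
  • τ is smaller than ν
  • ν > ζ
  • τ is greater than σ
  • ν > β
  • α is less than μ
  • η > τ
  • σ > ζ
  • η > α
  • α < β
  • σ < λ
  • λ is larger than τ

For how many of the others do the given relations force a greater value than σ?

From σ the given relations immediately reach ψ, τ, λ.
From those, β, η, ν — 6 in total.
Nothing else is reachable above σ; 6 in all.

6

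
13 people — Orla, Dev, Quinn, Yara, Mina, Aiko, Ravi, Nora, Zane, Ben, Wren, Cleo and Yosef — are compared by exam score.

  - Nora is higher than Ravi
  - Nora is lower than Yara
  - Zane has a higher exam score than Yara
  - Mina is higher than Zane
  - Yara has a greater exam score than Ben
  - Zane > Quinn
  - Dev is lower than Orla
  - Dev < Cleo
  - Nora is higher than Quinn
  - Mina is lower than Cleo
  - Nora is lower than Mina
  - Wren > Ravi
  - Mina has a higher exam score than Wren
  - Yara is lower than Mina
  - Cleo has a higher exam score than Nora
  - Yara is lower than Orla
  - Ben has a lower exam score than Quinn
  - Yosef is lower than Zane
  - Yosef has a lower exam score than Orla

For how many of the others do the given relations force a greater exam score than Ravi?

Directly above Ravi: Nora, Wren.
One step further: Yara, Mina, Cleo (5 so far).
One step further: Zane, Orla (7 so far).
No other element is forced above Ravi by the given relations, so the count is 7.

7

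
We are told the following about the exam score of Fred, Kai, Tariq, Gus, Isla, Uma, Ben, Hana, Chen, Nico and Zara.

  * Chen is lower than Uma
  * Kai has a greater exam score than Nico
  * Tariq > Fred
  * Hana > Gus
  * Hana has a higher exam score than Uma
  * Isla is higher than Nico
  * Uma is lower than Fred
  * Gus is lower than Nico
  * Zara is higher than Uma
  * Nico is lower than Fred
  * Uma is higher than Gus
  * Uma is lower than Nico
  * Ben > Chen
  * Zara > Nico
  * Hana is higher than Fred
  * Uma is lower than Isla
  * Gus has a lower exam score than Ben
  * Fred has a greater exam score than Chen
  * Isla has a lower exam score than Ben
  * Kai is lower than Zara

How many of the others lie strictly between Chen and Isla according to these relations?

2

The relations place Chen below Isla. An element lies strictly between them when it is forced above Chen and also forced below Isla.
Above Chen: {Uma, Nico, Ben, Fred, Tariq, Kai, Zara, Hana}. Below Isla: {Gus, Uma, Nico}.
Intersection: {Uma, Nico} — 2.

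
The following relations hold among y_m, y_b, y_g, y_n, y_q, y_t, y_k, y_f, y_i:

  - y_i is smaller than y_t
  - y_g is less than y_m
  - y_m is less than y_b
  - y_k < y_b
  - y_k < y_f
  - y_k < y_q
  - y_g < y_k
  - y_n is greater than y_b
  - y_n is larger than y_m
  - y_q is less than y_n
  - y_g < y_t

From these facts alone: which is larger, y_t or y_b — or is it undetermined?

Following every chain through y_b: above y_b we get y_n; below y_b we get y_g, y_k, y_m.
y_t is not reached, and no chain runs the other way from y_t to y_b.
So the given relations leave the order of y_b and y_t undetermined.

undetermined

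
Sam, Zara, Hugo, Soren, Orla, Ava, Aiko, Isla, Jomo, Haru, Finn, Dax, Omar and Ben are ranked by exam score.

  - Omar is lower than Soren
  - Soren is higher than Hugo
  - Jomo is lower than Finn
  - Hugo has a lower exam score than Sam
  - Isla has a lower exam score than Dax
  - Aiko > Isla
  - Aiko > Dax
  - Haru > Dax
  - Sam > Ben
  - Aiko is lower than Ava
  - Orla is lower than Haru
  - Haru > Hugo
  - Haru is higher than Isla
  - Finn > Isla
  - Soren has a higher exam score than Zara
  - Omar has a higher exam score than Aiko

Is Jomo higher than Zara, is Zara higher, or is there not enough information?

Following every chain through Jomo: above Jomo we get Finn.
Zara is not reached, and no chain runs the other way from Zara to Jomo.
So the given relations leave the order of Jomo and Zara undetermined.

undetermined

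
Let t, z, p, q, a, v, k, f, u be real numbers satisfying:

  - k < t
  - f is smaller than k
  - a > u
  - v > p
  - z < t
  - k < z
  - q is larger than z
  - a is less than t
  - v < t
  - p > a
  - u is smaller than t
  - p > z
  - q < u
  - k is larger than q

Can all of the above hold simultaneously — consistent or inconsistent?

Chaining the given relations yields k < z < q, so k < q. But one relation states q < k. These cannot both hold.

inconsistent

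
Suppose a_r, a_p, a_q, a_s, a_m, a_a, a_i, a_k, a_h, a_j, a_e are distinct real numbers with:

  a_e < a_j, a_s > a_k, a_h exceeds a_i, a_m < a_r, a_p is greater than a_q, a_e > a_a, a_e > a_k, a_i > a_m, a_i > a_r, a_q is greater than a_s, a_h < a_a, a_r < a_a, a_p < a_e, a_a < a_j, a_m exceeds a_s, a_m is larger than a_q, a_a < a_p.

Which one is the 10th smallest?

Chaining the given pairs: a_k < a_s < a_q < a_m < a_r < a_i < a_h < a_a < a_p < a_e < a_j.
The 10th smallest is a_e.

a_e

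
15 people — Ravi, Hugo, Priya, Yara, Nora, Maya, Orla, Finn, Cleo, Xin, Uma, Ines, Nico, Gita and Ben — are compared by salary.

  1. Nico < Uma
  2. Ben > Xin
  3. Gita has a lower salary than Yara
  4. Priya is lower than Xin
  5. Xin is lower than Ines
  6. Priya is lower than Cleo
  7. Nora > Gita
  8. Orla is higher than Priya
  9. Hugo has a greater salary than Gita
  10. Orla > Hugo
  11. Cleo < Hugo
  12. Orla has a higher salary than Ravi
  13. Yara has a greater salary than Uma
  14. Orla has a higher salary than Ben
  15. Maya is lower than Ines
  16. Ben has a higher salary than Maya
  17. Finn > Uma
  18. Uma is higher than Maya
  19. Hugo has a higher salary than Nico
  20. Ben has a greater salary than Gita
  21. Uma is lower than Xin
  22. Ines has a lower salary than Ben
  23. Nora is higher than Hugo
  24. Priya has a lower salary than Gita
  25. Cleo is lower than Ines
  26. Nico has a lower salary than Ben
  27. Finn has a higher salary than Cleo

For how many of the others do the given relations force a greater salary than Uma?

Directly above Uma: Xin, Yara, Finn.
One step further: Ines, Ben (5 so far).
One step further: Orla (6 so far).
Nothing else is reachable above Uma; 6 in all.

6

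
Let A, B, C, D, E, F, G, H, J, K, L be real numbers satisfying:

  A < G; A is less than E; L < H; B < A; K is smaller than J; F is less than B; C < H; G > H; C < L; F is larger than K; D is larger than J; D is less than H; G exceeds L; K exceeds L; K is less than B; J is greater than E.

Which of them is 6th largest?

The consecutive relations fix a unique order: C < L < K < F < B < A < E < J < D < H < G.
Counting 6 from the largest end gives A.

A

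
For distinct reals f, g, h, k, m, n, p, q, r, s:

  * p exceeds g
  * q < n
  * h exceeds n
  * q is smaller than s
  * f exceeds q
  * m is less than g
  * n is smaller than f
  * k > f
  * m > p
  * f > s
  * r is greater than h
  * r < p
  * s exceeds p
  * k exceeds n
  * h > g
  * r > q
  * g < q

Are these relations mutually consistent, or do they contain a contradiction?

We have p < m stated directly, yet also m < g < q < n < h < r < p by chaining the others — so m < p. Contradiction.

inconsistent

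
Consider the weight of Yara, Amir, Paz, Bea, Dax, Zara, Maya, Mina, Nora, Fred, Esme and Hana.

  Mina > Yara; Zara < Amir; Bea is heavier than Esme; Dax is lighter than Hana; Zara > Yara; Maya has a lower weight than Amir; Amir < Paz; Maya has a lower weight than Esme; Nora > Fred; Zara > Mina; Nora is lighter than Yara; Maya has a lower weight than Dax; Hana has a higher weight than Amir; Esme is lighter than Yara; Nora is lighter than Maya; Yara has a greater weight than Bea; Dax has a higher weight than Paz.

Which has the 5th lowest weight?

Chaining the given pairs: Fred < Nora < Maya < Esme < Bea < Yara < Mina < Zara < Amir < Paz < Dax < Hana.
The 5th smallest is Bea.

Bea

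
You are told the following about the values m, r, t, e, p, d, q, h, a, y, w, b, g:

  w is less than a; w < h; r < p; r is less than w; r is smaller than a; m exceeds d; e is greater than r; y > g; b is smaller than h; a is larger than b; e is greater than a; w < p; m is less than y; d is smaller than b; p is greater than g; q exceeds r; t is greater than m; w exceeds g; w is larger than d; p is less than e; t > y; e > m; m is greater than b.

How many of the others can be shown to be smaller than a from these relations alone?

The elements the relations force below a are g, d, r, b, w — no chain reaches any other.
That is 5.

5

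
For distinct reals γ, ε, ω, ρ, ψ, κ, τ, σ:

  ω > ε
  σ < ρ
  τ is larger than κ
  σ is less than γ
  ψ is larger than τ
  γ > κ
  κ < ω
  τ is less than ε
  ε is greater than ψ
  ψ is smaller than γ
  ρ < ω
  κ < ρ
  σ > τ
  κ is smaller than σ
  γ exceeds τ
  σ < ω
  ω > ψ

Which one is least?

κ

Chaining upward from κ: directly above it, τ, σ, γ, ρ, ω; then ψ, ε.
That covers every other element, and nothing is given below κ, so κ is the least.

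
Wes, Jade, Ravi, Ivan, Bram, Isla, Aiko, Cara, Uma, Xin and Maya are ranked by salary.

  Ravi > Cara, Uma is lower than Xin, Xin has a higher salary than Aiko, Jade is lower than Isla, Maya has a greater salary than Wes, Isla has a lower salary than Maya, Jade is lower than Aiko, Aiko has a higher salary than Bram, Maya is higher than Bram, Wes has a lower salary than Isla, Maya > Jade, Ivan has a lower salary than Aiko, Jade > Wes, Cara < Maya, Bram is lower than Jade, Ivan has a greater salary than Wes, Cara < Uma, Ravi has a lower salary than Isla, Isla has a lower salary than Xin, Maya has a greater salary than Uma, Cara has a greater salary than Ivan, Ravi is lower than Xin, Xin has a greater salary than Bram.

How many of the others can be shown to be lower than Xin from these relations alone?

9

The elements the relations force below Xin are Wes, Ivan, Bram, Jade, Aiko, Cara, Ravi, Isla, Uma — no chain reaches any other.
That is 9.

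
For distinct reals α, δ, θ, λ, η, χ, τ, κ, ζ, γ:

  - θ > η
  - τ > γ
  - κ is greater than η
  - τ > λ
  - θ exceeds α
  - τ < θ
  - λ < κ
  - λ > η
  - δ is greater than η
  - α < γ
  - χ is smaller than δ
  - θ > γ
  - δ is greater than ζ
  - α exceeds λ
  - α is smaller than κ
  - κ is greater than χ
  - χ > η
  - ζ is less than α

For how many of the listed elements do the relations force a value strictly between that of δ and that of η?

Chaining upward from η reaches: λ, α, χ, γ, τ, κ, θ.
Chaining downward from δ reaches: ζ, χ.
Strictly between η and δ are those in both lists: χ — 1 element.

1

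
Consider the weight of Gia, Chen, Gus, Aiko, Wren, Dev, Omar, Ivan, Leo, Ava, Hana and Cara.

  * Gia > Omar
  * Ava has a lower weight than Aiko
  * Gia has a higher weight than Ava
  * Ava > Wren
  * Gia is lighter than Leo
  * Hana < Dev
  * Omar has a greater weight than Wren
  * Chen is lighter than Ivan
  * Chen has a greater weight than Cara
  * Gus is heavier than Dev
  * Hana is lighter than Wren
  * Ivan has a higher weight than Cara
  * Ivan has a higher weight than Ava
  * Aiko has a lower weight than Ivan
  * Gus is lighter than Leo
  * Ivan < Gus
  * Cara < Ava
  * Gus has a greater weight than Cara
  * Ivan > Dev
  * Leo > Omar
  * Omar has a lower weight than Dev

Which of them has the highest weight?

Chaining downward from Leo: directly below it, Omar, Gus, Gia; then Cara, Wren, Ava, Dev, Ivan; then Hana, Aiko, Chen.
That covers every other element, and nothing is given above Leo, so Leo is the highest weight.

Leo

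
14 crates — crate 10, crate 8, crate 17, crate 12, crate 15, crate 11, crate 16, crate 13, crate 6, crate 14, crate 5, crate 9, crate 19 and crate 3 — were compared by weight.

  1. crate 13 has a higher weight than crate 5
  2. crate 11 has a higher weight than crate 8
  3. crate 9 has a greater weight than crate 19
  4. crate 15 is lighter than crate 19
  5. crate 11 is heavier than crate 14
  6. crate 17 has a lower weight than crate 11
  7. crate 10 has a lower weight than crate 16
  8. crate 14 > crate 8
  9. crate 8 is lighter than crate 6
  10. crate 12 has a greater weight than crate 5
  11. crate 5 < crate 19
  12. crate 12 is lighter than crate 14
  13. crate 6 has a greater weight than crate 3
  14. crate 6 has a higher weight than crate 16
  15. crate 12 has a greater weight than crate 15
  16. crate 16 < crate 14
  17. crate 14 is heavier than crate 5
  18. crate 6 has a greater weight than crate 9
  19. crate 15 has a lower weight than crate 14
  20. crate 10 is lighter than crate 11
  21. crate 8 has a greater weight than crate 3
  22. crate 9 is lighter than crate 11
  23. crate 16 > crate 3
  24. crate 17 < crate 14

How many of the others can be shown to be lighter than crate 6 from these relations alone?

8

From crate 6 the given relations immediately reach crate 3, crate 8, crate 9, crate 16.
From those, crate 10, crate 19 — 6 in total.
From those, crate 5, crate 15 — 8 in total.
No other element is forced below crate 6 by the given relations, so the count is 8.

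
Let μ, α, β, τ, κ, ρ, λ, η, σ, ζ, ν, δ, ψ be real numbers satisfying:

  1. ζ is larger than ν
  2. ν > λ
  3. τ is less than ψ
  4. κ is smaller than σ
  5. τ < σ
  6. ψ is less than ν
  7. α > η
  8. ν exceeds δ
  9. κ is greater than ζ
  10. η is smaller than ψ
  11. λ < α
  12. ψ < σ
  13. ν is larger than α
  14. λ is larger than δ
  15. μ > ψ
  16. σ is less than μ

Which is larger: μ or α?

α < ν < ζ < κ < σ < μ, by transitivity through ν, ζ, κ, σ.
So α < μ; μ is the larger of the two.

μ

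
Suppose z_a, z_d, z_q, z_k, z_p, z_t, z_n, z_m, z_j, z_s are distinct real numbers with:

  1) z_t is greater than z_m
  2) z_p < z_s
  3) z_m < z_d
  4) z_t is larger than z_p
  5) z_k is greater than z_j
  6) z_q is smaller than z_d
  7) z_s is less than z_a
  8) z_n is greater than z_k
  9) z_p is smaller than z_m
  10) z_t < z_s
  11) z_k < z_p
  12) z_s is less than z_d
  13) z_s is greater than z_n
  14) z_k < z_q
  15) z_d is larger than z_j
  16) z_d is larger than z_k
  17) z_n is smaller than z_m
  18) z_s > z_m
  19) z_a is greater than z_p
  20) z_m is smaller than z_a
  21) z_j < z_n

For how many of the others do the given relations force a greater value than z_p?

The elements the relations force above z_p are z_m, z_t, z_s, z_d, z_a — no chain reaches any other.
That is 5.

5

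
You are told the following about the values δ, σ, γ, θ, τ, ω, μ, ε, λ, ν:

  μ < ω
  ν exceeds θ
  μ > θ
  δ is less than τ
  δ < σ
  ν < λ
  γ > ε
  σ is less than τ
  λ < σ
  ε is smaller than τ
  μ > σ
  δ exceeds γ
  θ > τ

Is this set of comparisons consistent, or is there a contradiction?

Chaining the given relations yields τ < θ < ν < λ < σ, so τ < σ. But one relation states σ < τ. These cannot both hold.

inconsistent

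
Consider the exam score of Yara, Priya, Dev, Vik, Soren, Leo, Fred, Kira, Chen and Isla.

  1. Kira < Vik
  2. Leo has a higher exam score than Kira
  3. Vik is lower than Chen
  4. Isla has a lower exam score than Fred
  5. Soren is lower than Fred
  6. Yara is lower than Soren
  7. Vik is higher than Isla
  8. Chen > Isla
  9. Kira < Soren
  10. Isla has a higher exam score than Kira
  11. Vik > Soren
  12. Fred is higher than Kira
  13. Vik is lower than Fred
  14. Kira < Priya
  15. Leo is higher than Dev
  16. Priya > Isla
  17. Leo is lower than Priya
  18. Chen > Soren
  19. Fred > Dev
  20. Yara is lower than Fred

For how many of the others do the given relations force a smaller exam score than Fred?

6

The elements the relations force below Fred are Yara, Dev, Kira, Isla, Soren, Vik — no chain reaches any other.
That is 6.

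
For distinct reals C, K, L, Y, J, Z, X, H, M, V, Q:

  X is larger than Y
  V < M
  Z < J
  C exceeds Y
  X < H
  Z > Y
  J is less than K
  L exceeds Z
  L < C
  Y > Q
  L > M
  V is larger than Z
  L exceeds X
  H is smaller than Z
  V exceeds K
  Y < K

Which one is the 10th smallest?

L

Piecing the relations together gives one ordering: Q < Y < X < H < Z < J < K < V < M < L < C.
Counting 10 from the smallest end gives L.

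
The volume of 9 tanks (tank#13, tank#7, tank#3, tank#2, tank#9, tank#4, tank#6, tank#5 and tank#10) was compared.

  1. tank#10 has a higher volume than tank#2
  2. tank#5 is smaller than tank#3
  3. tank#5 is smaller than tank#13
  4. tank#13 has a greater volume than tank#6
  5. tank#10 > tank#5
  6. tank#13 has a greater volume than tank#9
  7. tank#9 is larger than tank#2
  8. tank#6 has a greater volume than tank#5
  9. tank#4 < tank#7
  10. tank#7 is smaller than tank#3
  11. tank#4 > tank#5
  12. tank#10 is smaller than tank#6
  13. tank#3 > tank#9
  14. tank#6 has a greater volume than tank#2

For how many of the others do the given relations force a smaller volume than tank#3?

5

Directly below tank#3: tank#5, tank#9, tank#7.
One step further: tank#4, tank#2 (5 so far).
Nothing else is reachable below tank#3; 5 in all.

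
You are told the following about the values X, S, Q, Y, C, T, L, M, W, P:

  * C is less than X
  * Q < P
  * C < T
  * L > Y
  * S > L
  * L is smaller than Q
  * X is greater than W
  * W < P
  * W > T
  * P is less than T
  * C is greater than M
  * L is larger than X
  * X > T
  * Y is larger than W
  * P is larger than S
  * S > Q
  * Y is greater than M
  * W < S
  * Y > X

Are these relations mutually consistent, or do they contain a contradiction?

Chaining the given relations yields T < W < X < Y < L < Q < S < P, so T < P. But one relation states P < T. These cannot both hold.

inconsistent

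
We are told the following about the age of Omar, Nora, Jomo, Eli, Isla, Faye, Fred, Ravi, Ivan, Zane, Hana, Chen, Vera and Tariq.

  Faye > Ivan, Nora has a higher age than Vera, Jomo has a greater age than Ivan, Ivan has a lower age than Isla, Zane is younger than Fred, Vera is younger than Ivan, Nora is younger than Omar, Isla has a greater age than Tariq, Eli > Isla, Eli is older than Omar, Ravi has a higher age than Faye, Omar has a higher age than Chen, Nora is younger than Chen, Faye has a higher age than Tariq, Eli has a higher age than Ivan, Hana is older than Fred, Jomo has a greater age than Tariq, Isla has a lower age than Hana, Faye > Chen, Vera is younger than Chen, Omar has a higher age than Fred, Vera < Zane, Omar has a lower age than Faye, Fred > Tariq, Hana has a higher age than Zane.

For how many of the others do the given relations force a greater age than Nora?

The elements the relations force above Nora are Chen, Omar, Faye, Ravi, Eli — no chain reaches any other.
That is 5.

5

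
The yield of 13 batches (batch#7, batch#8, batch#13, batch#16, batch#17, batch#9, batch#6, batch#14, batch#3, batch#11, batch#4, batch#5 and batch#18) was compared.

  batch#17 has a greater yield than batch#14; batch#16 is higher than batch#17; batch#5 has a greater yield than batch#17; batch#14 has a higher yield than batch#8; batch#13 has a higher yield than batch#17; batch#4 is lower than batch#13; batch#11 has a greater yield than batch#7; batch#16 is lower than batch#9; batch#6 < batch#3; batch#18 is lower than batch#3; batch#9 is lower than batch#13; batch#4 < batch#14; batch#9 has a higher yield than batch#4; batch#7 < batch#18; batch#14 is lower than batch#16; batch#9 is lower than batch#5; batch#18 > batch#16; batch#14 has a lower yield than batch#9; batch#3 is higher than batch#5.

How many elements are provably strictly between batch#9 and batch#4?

3

The relations place batch#4 below batch#9. An element lies strictly between them when it is forced above batch#4 and also forced below batch#9.
Above batch#4: {batch#14, batch#17, batch#16, batch#5, batch#18, batch#13, batch#3}. Below batch#9: {batch#8, batch#14, batch#17, batch#16}.
Intersection: {batch#14, batch#17, batch#16} — 3.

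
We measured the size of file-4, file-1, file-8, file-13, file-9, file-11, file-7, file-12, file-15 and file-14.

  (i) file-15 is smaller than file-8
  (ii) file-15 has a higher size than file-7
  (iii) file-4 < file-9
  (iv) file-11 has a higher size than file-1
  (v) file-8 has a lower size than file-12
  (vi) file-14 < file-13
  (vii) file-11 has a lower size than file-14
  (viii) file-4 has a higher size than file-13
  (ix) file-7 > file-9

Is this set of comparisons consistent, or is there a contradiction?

consistent

The single ordering file-1 < file-11 < file-14 < file-13 < file-4 < file-9 < file-7 < file-15 < file-8 < file-12 satisfies every listed relation, so no contradiction arises.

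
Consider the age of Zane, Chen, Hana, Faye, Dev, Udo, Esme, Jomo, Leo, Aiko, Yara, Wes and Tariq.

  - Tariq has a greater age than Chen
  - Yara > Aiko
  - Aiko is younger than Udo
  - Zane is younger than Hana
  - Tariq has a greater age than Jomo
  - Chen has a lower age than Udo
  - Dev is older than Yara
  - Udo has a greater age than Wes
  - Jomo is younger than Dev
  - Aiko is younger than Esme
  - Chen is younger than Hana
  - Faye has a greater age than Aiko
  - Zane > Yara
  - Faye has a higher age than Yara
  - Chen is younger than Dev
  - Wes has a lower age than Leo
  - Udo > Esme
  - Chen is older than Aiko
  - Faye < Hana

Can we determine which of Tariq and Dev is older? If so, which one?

Following every chain through Tariq: below Tariq we get Aiko, Chen, Jomo.
Dev is not reached, and no chain runs the other way from Dev to Tariq.
So the given relations leave the order of Tariq and Dev undetermined.

undetermined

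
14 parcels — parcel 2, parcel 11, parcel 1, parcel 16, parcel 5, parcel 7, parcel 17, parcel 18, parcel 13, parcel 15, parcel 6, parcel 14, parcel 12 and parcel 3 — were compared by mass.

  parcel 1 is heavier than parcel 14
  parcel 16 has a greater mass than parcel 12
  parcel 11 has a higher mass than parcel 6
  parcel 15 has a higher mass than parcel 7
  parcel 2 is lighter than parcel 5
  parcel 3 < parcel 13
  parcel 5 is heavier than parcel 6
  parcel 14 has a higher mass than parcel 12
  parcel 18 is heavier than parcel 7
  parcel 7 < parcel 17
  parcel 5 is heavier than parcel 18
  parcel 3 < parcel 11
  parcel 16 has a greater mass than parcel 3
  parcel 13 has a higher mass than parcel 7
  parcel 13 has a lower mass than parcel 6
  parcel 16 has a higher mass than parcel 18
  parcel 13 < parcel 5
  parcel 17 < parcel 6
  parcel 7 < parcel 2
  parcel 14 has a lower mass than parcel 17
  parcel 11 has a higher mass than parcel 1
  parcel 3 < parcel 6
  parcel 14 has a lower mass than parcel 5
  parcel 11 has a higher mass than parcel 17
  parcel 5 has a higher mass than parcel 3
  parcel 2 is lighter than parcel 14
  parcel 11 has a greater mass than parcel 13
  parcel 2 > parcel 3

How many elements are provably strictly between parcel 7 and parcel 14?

1

The relations place parcel 7 below parcel 14. An element lies strictly between them when it is forced above parcel 7 and also forced below parcel 14.
Above parcel 7: {parcel 18, parcel 2, parcel 17, parcel 1, parcel 13, parcel 6, parcel 11, parcel 16, parcel 5, parcel 15}. Below parcel 14: {parcel 3, parcel 12, parcel 2}.
Intersection: {parcel 2} — 1.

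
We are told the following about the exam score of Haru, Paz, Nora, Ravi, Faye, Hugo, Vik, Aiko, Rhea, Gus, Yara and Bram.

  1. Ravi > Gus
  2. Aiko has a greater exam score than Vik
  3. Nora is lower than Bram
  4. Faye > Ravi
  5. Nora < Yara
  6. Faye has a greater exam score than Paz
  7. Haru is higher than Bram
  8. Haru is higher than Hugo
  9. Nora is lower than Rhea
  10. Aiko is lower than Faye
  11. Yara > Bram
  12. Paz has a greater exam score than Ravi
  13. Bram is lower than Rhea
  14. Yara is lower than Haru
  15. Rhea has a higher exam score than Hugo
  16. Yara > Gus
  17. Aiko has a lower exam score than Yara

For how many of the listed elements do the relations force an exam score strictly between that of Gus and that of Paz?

1

Chaining upward from Gus reaches: Yara, Ravi, Faye, Haru.
Chaining downward from Paz reaches: Ravi.
Strictly between Gus and Paz are those in both lists: Ravi — 1 element.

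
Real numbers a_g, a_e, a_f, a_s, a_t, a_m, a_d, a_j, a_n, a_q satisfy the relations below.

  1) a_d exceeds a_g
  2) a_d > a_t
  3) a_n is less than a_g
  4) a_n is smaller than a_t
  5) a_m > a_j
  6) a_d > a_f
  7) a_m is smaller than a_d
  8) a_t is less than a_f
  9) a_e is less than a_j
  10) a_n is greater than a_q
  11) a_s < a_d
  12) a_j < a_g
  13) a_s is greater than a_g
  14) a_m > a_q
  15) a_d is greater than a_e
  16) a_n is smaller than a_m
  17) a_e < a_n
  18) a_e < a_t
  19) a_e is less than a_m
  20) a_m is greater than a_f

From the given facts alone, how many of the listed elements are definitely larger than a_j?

4

From a_j the given relations immediately reach a_m, a_g.
From those, a_s, a_d — 4 in total.
No other element is forced above a_j by the given relations, so the count is 4.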